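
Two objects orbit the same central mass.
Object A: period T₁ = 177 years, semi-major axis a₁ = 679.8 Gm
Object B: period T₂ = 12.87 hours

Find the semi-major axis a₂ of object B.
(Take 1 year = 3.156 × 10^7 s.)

Convert to SI: T₁ = 177 years = 5.58612e+09 s; a₁ = 679.8 Gm = 6.798e+11 m; T₂ = 12.87 hours = 46332 s.
Kepler's third law: (T₁/T₂)² = (a₁/a₂)³ ⇒ a₂ = a₁ · (T₂/T₁)^(2/3).
T₂/T₁ = 46332 / 5.58612e+09 = 8.29413e-06.
a₂ = 6.798e+11 · (8.29413e-06)^(2/3) m ≈ 2.785e+08 m = 278.5 Mm.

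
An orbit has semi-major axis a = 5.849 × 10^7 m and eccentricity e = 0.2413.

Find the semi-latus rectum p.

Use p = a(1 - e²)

p = a (1 − e²).
p = 5.849e+07 · (1 − (0.2413)²) = 5.849e+07 · 0.941774 ≈ 5.508e+07 m = 5.508 × 10^7 m.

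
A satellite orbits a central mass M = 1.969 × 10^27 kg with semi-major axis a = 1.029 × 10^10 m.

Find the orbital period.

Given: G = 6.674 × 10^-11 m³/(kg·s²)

GM = G · M = 6.674e-11 · 1.969e+27 = 1.31411e+17 m³/s².
Kepler's third law: T = 2π √(a³ / GM).
Substituting a = 1.029e+10 m and GM = 1.31411e+17 m³/s²:
T = 2π √((1.029e+10)³ / 1.31411e+17) s
T ≈ 1.809e+07 s = 209.4 days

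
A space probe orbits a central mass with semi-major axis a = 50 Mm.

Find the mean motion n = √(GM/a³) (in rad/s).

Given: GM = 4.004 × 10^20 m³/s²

Convert to SI: a = 50 Mm = 5e+07 m.
n = √(GM / a³).
n = √(4.004e+20 / (5e+07)³) rad/s ≈ 0.0566 rad/s.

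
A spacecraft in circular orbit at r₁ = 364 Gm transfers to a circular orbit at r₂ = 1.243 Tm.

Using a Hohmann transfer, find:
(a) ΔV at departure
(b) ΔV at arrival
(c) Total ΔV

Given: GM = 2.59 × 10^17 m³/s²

Convert to SI: r₁ = 364 Gm = 3.64e+11 m; r₂ = 1.243 Tm = 1.243e+12 m.
Transfer semi-major axis: a_t = (r₁ + r₂)/2 = (3.64e+11 + 1.243e+12)/2 = 8.035e+11 m.
Circular speeds: v₁ = √(GM/r₁) = 843.527 m/s, v₂ = √(GM/r₂) = 456.472 m/s.
Transfer speeds (vis-viva v² = GM(2/r − 1/a_t)): v₁ᵗ = 1049.16 m/s, v₂ᵗ = 307.236 m/s.
(a) ΔV₁ = |v₁ᵗ − v₁| ≈ 205.6 m/s = 205.6 m/s.
(b) ΔV₂ = |v₂ − v₂ᵗ| ≈ 149.2 m/s = 149.2 m/s.
(c) ΔV_total = ΔV₁ + ΔV₂ ≈ 354.9 m/s = 354.9 m/s.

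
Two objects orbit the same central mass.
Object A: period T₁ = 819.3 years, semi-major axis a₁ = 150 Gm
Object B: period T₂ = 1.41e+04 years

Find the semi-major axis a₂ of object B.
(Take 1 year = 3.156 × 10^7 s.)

Convert to SI: T₁ = 819.3 years = 2.58571e+10 s; a₁ = 150 Gm = 1.5e+11 m; T₂ = 1.41e+04 years = 4.44996e+11 s.
Kepler's third law: (T₁/T₂)² = (a₁/a₂)³ ⇒ a₂ = a₁ · (T₂/T₁)^(2/3).
T₂/T₁ = 4.44996e+11 / 2.58571e+10 = 17.2098.
a₂ = 1.5e+11 · (17.2098)^(2/3) m ≈ 9.999e+11 m = 999.9 Gm.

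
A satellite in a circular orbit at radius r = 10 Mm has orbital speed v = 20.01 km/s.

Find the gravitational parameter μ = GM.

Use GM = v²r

Convert to SI: r = 10 Mm = 1e+07 m; v = 20.01 km/s = 20010 m/s.
For a circular orbit v² = GM/r, so GM = v² · r.
GM = (20010)² · 1e+07 m³/s² ≈ 4.004e+15 m³/s² = 4.004 × 10^15 m³/s².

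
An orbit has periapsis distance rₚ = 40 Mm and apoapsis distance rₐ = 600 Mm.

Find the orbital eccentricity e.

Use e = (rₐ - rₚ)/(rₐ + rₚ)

Convert to SI: rₚ = 40 Mm = 4e+07 m; rₐ = 600 Mm = 6e+08 m.
e = (rₐ − rₚ) / (rₐ + rₚ).
e = (6e+08 − 4e+07) / (6e+08 + 4e+07) = 5.6e+08 / 6.4e+08 ≈ 0.875.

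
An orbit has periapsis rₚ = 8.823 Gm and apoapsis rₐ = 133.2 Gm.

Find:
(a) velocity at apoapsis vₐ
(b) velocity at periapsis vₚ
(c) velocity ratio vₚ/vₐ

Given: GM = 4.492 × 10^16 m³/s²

Convert to SI: rₚ = 8.823 Gm = 8.823e+09 m; rₐ = 133.2 Gm = 1.332e+11 m.
(a) With a = (rₚ + rₐ)/2 = 7.10115e+10 m, vₐ = √(GM (2/rₐ − 1/a)) = √(4.492e+16 · (2/1.332e+11 − 1/7.10115e+10)) m/s ≈ 204.7 m/s
(b) With a = (rₚ + rₐ)/2 = 7.10115e+10 m, vₚ = √(GM (2/rₚ − 1/a)) = √(4.492e+16 · (2/8.823e+09 − 1/7.10115e+10)) m/s ≈ 3090 m/s
(c) Conservation of angular momentum (rₚvₚ = rₐvₐ) gives vₚ/vₐ = rₐ/rₚ = 1.332e+11/8.823e+09 ≈ 15.1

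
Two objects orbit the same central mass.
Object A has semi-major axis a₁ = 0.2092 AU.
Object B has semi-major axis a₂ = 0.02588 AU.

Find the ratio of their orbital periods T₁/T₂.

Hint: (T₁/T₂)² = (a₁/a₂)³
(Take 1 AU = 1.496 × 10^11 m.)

Convert to SI: a₁ = 0.2092 AU = 3.12963e+10 m; a₂ = 0.02588 AU = 3.87165e+09 m.
From Kepler's third law, (T₁/T₂)² = (a₁/a₂)³, so T₁/T₂ = (a₁/a₂)^(3/2).
a₁/a₂ = 3.12963e+10 / 3.87165e+09 = 8.08346.
T₁/T₂ = (8.08346)^(3/2) ≈ 22.98.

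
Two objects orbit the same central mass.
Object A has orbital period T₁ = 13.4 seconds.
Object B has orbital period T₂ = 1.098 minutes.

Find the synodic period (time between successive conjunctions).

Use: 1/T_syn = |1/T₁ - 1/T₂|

Convert to SI: T₂ = 1.098 minutes = 65.88 s.
T_syn = |T₁ · T₂ / (T₁ − T₂)|.
T_syn = |13.4 · 65.88 / (13.4 − 65.88)| s ≈ 16.82 s = 16.82 seconds.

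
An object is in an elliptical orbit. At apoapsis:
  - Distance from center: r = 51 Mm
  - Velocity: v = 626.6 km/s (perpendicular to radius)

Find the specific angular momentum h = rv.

Convert to SI: r = 51 Mm = 5.1e+07 m; v = 626.6 km/s = 626600 m/s.
With v perpendicular to r, h = r · v.
h = 5.1e+07 · 626600 m²/s ≈ 3.196e+13 m²/s.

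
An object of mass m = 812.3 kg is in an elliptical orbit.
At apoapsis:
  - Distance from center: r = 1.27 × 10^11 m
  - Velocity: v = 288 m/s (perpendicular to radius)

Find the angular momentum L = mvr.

Since v is perpendicular to r, L = m · v · r.
L = 812.3 · 288 · 1.27e+11 kg·m²/s ≈ 2.971e+16 kg·m²/s.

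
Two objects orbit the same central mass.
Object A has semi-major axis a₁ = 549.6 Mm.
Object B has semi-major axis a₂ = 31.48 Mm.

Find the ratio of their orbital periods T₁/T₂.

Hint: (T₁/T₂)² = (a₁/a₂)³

Convert to SI: a₁ = 549.6 Mm = 5.496e+08 m; a₂ = 31.48 Mm = 3.148e+07 m.
From Kepler's third law, (T₁/T₂)² = (a₁/a₂)³, so T₁/T₂ = (a₁/a₂)^(3/2).
a₁/a₂ = 5.496e+08 / 3.148e+07 = 17.4587.
T₁/T₂ = (17.4587)^(3/2) ≈ 72.95.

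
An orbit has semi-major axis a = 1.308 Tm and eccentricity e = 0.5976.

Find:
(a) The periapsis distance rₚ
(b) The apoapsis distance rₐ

Convert to SI: a = 1.308 Tm = 1.308e+12 m.
(a) rₚ = a(1 − e) = 1.308e+12 · (1 − 0.5976) = 1.308e+12 · 0.4024 ≈ 5.263e+11 m = 526.3 Gm.
(b) rₐ = a(1 + e) = 1.308e+12 · (1 + 0.5976) = 1.308e+12 · 1.5976 ≈ 2.09e+12 m = 2.09 Tm.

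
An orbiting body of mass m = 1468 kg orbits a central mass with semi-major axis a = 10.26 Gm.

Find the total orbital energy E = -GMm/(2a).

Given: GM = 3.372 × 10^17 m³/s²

Convert to SI: a = 10.26 Gm = 1.026e+10 m.
E = −GMm / (2a).
E = −3.372e+17 · 1468 / (2 · 1.026e+10) J ≈ -2.412e+10 J = -24.12 GJ.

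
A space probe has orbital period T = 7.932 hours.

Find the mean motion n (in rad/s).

Convert to SI: T = 7.932 hours = 28555.2 s.
n = 2π / T.
n = 2π / 28555.2 s ≈ 0.00022 rad/s.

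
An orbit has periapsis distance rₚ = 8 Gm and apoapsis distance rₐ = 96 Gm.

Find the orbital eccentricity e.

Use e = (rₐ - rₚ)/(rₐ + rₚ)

Convert to SI: rₚ = 8 Gm = 8e+09 m; rₐ = 96 Gm = 9.6e+10 m.
e = (rₐ − rₚ) / (rₐ + rₚ).
e = (9.6e+10 − 8e+09) / (9.6e+10 + 8e+09) = 8.8e+10 / 1.04e+11 ≈ 0.8462.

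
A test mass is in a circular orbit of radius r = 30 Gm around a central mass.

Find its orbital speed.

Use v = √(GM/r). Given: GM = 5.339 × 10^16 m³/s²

Convert to SI: r = 30 Gm = 3e+10 m.
For a circular orbit, gravity supplies the centripetal force, so v = √(GM / r).
v = √(5.339e+16 / 3e+10) m/s ≈ 1334 m/s = 1.334 km/s.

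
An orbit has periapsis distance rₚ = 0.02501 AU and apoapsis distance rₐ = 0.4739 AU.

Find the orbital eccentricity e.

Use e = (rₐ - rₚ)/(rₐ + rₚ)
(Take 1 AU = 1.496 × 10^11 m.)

Convert to SI: rₚ = 0.02501 AU = 3.7415e+09 m; rₐ = 0.4739 AU = 7.08954e+10 m.
e = (rₐ − rₚ) / (rₐ + rₚ).
e = (7.08954e+10 − 3.7415e+09) / (7.08954e+10 + 3.7415e+09) = 6.71539e+10 / 7.46369e+10 ≈ 0.8997.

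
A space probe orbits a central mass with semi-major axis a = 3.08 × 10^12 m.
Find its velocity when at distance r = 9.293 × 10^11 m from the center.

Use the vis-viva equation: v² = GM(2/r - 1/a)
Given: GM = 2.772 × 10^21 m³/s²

Vis-viva: v = √(GM · (2/r − 1/a)).
2/r − 1/a = 2/9.293e+11 − 1/3.08e+12 = 1.82748e-12 m⁻¹.
v = √(2.772e+21 · 1.82748e-12) m/s ≈ 7.117e+04 m/s = 71.17 km/s.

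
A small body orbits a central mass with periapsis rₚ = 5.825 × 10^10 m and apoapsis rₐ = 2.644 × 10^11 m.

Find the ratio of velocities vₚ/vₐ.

Conservation of angular momentum gives rₚvₚ = rₐvₐ, so vₚ/vₐ = rₐ/rₚ.
vₚ/vₐ = 2.644e+11 / 5.825e+10 ≈ 4.539.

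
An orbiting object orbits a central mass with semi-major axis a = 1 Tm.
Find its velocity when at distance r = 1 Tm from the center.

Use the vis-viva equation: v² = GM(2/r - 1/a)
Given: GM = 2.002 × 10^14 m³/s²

Convert to SI: a = 1 Tm = 1e+12 m; r = 1 Tm = 1e+12 m.
Vis-viva: v = √(GM · (2/r − 1/a)).
2/r − 1/a = 2/1e+12 − 1/1e+12 = 1e-12 m⁻¹.
v = √(2.002e+14 · 1e-12) m/s ≈ 14.15 m/s = 14.15 m/s.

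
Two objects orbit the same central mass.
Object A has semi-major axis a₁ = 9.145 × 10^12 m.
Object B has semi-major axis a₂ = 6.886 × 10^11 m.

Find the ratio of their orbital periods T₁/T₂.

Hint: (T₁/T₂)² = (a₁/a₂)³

From Kepler's third law, (T₁/T₂)² = (a₁/a₂)³, so T₁/T₂ = (a₁/a₂)^(3/2).
a₁/a₂ = 9.145e+12 / 6.886e+11 = 13.2806.
T₁/T₂ = (13.2806)^(3/2) ≈ 48.4.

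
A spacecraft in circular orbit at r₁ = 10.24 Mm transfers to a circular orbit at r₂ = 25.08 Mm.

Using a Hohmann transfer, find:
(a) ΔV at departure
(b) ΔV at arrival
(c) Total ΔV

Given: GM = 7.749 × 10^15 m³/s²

Convert to SI: r₁ = 10.24 Mm = 1.024e+07 m; r₂ = 25.08 Mm = 2.508e+07 m.
Transfer semi-major axis: a_t = (r₁ + r₂)/2 = (1.024e+07 + 2.508e+07)/2 = 1.766e+07 m.
Circular speeds: v₁ = √(GM/r₁) = 27508.9 m/s, v₂ = √(GM/r₂) = 17577.6 m/s.
Transfer speeds (vis-viva v² = GM(2/r − 1/a_t)): v₁ᵗ = 32782.4 m/s, v₂ᵗ = 13384.9 m/s.
(a) ΔV₁ = |v₁ᵗ − v₁| ≈ 5274 m/s = 5.274 km/s.
(b) ΔV₂ = |v₂ − v₂ᵗ| ≈ 4193 m/s = 4.193 km/s.
(c) ΔV_total = ΔV₁ + ΔV₂ ≈ 9466 m/s = 9.466 km/s.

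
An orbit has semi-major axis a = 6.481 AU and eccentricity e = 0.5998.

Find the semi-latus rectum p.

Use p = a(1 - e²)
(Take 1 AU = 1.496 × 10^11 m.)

Convert to SI: a = 6.481 AU = 9.69558e+11 m.
p = a (1 − e²).
p = 9.69558e+11 · (1 − (0.5998)²) = 9.69558e+11 · 0.64024 ≈ 6.207e+11 m = 4.149 AU.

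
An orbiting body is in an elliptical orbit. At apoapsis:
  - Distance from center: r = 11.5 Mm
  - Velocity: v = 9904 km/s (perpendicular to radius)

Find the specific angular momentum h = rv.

Convert to SI: r = 11.5 Mm = 1.15e+07 m; v = 9904 km/s = 9.904e+06 m/s.
With v perpendicular to r, h = r · v.
h = 1.15e+07 · 9.904e+06 m²/s ≈ 1.139e+14 m²/s.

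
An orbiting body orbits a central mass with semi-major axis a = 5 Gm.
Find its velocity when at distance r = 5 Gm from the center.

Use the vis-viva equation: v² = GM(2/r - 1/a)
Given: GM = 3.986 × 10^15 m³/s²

Convert to SI: a = 5 Gm = 5e+09 m; r = 5 Gm = 5e+09 m.
Vis-viva: v = √(GM · (2/r − 1/a)).
2/r − 1/a = 2/5e+09 − 1/5e+09 = 2e-10 m⁻¹.
v = √(3.986e+15 · 2e-10) m/s ≈ 892.9 m/s = 892.9 m/s.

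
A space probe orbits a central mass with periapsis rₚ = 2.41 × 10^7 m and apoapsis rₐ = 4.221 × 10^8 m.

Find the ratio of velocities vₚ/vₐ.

Conservation of angular momentum gives rₚvₚ = rₐvₐ, so vₚ/vₐ = rₐ/rₚ.
vₚ/vₐ = 4.221e+08 / 2.41e+07 ≈ 17.51.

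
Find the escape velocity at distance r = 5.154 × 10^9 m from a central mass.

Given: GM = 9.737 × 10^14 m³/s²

Escape velocity comes from setting total energy to zero: ½v² − GM/r = 0 ⇒ v_esc = √(2GM / r).
v_esc = √(2 · 9.737e+14 / 5.154e+09) m/s ≈ 614.7 m/s = 614.7 m/s.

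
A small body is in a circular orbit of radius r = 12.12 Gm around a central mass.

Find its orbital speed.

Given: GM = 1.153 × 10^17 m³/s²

Convert to SI: r = 12.12 Gm = 1.212e+10 m.
For a circular orbit, gravity supplies the centripetal force, so v = √(GM / r).
v = √(1.153e+17 / 1.212e+10) m/s ≈ 3084 m/s = 3.084 km/s.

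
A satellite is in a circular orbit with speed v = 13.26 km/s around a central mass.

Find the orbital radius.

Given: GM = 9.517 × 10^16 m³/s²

Convert to SI: v = 13.26 km/s = 13260 m/s.
For a circular orbit, v² = GM / r, so r = GM / v².
r = 9.517e+16 / (13260)² m ≈ 5.413e+08 m = 5.413 × 10^8 m.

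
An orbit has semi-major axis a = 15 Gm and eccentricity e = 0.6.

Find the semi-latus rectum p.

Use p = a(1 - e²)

Convert to SI: a = 15 Gm = 1.5e+10 m.
p = a (1 − e²).
p = 1.5e+10 · (1 − (0.6)²) = 1.5e+10 · 0.64 ≈ 9.6e+09 m = 9.6 Gm.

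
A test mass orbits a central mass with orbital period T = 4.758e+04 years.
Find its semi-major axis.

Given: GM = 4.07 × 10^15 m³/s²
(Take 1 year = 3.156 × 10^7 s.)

Convert to SI: T = 4.758e+04 years = 1.50162e+12 s.
Invert Kepler's third law: a = (GM · T² / (4π²))^(1/3).
Substituting T = 1.50162e+12 s and GM = 4.07e+15 m³/s²:
a = (4.07e+15 · (1.50162e+12)² / (4π²))^(1/3) m
a ≈ 6.149e+12 m = 6.149 × 10^12 m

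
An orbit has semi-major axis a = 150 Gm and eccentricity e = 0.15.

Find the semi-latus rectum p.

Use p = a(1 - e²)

Convert to SI: a = 150 Gm = 1.5e+11 m.
p = a (1 − e²).
p = 1.5e+11 · (1 − (0.15)²) = 1.5e+11 · 0.9775 ≈ 1.466e+11 m = 146.6 Gm.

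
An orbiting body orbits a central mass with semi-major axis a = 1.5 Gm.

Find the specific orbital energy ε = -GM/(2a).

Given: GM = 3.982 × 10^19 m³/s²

Convert to SI: a = 1.5 Gm = 1.5e+09 m.
ε = −GM / (2a).
ε = −3.982e+19 / (2 · 1.5e+09) J/kg ≈ -1.327e+10 J/kg = -13.27 GJ/kg.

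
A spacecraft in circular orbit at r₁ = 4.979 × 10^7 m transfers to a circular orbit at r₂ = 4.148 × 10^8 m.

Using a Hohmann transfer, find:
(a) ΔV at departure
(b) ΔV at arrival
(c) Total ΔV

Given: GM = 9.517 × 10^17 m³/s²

Transfer semi-major axis: a_t = (r₁ + r₂)/2 = (4.979e+07 + 4.148e+08)/2 = 2.32295e+08 m.
Circular speeds: v₁ = √(GM/r₁) = 138254 m/s, v₂ = √(GM/r₂) = 47899.5 m/s.
Transfer speeds (vis-viva v² = GM(2/r − 1/a_t)): v₁ᵗ = 184747 m/s, v₂ᵗ = 22175.9 m/s.
(a) ΔV₁ = |v₁ᵗ − v₁| ≈ 4.649e+04 m/s = 46.49 km/s.
(b) ΔV₂ = |v₂ − v₂ᵗ| ≈ 2.572e+04 m/s = 25.72 km/s.
(c) ΔV_total = ΔV₁ + ΔV₂ ≈ 7.222e+04 m/s = 72.22 km/s.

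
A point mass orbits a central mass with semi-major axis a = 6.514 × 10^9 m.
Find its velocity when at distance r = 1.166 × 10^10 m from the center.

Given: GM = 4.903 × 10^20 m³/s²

Vis-viva: v = √(GM · (2/r − 1/a)).
2/r − 1/a = 2/1.166e+10 − 1/6.514e+09 = 1.80111e-11 m⁻¹.
v = √(4.903e+20 · 1.80111e-11) m/s ≈ 9.397e+04 m/s = 93.97 km/s.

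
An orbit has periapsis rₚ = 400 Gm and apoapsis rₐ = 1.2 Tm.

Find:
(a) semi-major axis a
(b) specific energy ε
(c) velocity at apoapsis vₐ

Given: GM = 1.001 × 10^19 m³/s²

Convert to SI: rₚ = 400 Gm = 4e+11 m; rₐ = 1.2 Tm = 1.2e+12 m.
(a) a = (rₚ + rₐ)/2 = (4e+11 + 1.2e+12)/2 ≈ 8e+11 m
(b) With a = (rₚ + rₐ)/2 = 8e+11 m, ε = −GM/(2a) = −1.001e+19/(2 · 8e+11) J/kg ≈ -6.256e+06 J/kg
(c) With a = (rₚ + rₐ)/2 = 8e+11 m, vₐ = √(GM (2/rₐ − 1/a)) = √(1.001e+19 · (2/1.2e+12 − 1/8e+11)) m/s ≈ 2042 m/s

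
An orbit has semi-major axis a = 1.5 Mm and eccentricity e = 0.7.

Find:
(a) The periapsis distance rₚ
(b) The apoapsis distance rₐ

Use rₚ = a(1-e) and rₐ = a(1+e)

Convert to SI: a = 1.5 Mm = 1.5e+06 m.
(a) rₚ = a(1 − e) = 1.5e+06 · (1 − 0.7) = 1.5e+06 · 0.3 ≈ 4.5e+05 m = 450 km.
(b) rₐ = a(1 + e) = 1.5e+06 · (1 + 0.7) = 1.5e+06 · 1.7 ≈ 2.55e+06 m = 2.55 Mm.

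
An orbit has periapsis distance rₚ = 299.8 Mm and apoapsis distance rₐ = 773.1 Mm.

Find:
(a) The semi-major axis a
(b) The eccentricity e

Convert to SI: rₚ = 299.8 Mm = 2.998e+08 m; rₐ = 773.1 Mm = 7.731e+08 m.
(a) a = (rₚ + rₐ) / 2 = (2.998e+08 + 7.731e+08) / 2 ≈ 5.364e+08 m = 536.5 Mm.
(b) e = (rₐ − rₚ) / (rₐ + rₚ) = (7.731e+08 − 2.998e+08) / (7.731e+08 + 2.998e+08) ≈ 0.4411.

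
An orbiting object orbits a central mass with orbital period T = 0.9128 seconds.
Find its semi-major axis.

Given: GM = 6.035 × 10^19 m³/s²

Invert Kepler's third law: a = (GM · T² / (4π²))^(1/3).
Substituting T = 0.9128 s and GM = 6.035e+19 m³/s²:
a = (6.035e+19 · (0.9128)² / (4π²))^(1/3) m
a ≈ 1.084e+06 m = 1.084 Mm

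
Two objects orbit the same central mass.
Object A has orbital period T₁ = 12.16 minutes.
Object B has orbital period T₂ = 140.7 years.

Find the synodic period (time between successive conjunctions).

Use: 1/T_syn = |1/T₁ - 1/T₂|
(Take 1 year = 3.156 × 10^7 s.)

Convert to SI: T₁ = 12.16 minutes = 729.6 s; T₂ = 140.7 years = 4.44049e+09 s.
T_syn = |T₁ · T₂ / (T₁ − T₂)|.
T_syn = |729.6 · 4.44049e+09 / (729.6 − 4.44049e+09)| s ≈ 729.6 s = 12.16 minutes.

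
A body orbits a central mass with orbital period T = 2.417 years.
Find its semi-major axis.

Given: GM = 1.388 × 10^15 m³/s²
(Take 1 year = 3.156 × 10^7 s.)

Convert to SI: T = 2.417 years = 7.62805e+07 s.
Invert Kepler's third law: a = (GM · T² / (4π²))^(1/3).
Substituting T = 7.62805e+07 s and GM = 1.388e+15 m³/s²:
a = (1.388e+15 · (7.62805e+07)² / (4π²))^(1/3) m
a ≈ 5.892e+09 m = 5.892 Gm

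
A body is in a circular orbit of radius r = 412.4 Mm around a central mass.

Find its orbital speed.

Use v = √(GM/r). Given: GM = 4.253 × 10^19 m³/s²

Convert to SI: r = 412.4 Mm = 4.124e+08 m.
For a circular orbit, gravity supplies the centripetal force, so v = √(GM / r).
v = √(4.253e+19 / 4.124e+08) m/s ≈ 3.211e+05 m/s = 321.1 km/s.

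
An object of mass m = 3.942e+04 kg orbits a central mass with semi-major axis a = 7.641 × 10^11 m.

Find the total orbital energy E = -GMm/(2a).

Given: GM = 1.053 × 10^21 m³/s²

E = −GMm / (2a).
E = −1.053e+21 · 3.942e+04 / (2 · 7.641e+11) J ≈ -2.716e+13 J = -27.16 TJ.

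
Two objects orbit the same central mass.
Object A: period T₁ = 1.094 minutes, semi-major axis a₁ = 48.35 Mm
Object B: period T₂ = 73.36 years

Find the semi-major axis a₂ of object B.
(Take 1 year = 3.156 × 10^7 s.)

Convert to SI: T₁ = 1.094 minutes = 65.64 s; a₁ = 48.35 Mm = 4.835e+07 m; T₂ = 73.36 years = 2.31524e+09 s.
Kepler's third law: (T₁/T₂)² = (a₁/a₂)³ ⇒ a₂ = a₁ · (T₂/T₁)^(2/3).
T₂/T₁ = 2.31524e+09 / 65.64 = 3.52718e+07.
a₂ = 4.835e+07 · (3.52718e+07)^(2/3) m ≈ 5.2e+12 m = 5.2 Tm.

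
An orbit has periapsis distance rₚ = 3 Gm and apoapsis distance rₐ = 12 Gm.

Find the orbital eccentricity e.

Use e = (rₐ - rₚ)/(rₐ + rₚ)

Convert to SI: rₚ = 3 Gm = 3e+09 m; rₐ = 12 Gm = 1.2e+10 m.
e = (rₐ − rₚ) / (rₐ + rₚ).
e = (1.2e+10 − 3e+09) / (1.2e+10 + 3e+09) = 9e+09 / 1.5e+10 ≈ 0.6.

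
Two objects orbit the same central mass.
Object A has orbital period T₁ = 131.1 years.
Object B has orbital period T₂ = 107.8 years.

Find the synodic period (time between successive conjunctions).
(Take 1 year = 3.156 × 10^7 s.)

Convert to SI: T₁ = 131.1 years = 4.13752e+09 s; T₂ = 107.8 years = 3.40217e+09 s.
T_syn = |T₁ · T₂ / (T₁ − T₂)|.
T_syn = |4.13752e+09 · 3.40217e+09 / (4.13752e+09 − 3.40217e+09)| s ≈ 1.914e+10 s = 606.5 years.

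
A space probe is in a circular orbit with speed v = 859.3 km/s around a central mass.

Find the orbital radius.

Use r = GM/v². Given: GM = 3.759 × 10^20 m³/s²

Convert to SI: v = 859.3 km/s = 859300 m/s.
For a circular orbit, v² = GM / r, so r = GM / v².
r = 3.759e+20 / (859300)² m ≈ 5.091e+08 m = 509.1 Mm.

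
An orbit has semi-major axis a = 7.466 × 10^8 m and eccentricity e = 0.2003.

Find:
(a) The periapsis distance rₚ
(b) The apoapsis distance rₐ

(a) rₚ = a(1 − e) = 7.466e+08 · (1 − 0.2003) = 7.466e+08 · 0.7997 ≈ 5.971e+08 m = 5.971 × 10^8 m.
(b) rₐ = a(1 + e) = 7.466e+08 · (1 + 0.2003) = 7.466e+08 · 1.2003 ≈ 8.961e+08 m = 8.961 × 10^8 m.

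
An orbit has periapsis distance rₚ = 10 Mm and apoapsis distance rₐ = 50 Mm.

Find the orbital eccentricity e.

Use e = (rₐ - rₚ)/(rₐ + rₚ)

Convert to SI: rₚ = 10 Mm = 1e+07 m; rₐ = 50 Mm = 5e+07 m.
e = (rₐ − rₚ) / (rₐ + rₚ).
e = (5e+07 − 1e+07) / (5e+07 + 1e+07) = 4e+07 / 6e+07 ≈ 0.6667.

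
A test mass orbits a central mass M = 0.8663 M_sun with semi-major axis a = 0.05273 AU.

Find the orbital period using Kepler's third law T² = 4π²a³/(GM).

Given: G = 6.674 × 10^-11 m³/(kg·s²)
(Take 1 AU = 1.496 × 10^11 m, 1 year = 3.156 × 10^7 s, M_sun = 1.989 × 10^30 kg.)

Convert to SI: a = 0.05273 AU = 7.88841e+09 m; M = 0.8663 M_sun = 1.72307e+30 kg.
GM = G · M = 6.674e-11 · 1.72307e+30 = 1.14998e+20 m³/s².
Kepler's third law: T = 2π √(a³ / GM).
Substituting a = 7.88841e+09 m and GM = 1.14998e+20 m³/s²:
T = 2π √((7.88841e+09)³ / 1.14998e+20) s
T ≈ 4.105e+05 s = 0.01301 years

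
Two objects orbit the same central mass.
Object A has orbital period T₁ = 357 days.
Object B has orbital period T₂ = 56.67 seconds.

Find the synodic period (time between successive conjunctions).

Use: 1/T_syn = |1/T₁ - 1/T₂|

Convert to SI: T₁ = 357 days = 3.08448e+07 s.
T_syn = |T₁ · T₂ / (T₁ − T₂)|.
T_syn = |3.08448e+07 · 56.67 / (3.08448e+07 − 56.67)| s ≈ 56.67 s = 56.67 seconds.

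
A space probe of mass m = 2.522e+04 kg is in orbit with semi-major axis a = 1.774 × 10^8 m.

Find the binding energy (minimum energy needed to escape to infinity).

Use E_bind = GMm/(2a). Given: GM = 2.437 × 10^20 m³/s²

Total orbital energy is E = −GMm/(2a); binding energy is E_bind = −E = GMm/(2a).
E_bind = 2.437e+20 · 2.522e+04 / (2 · 1.774e+08) J ≈ 1.732e+16 J = 17.32 PJ.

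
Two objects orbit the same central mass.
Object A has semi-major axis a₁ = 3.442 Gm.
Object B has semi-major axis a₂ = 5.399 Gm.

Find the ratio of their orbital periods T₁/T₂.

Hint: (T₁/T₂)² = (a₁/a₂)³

Convert to SI: a₁ = 3.442 Gm = 3.442e+09 m; a₂ = 5.399 Gm = 5.399e+09 m.
From Kepler's third law, (T₁/T₂)² = (a₁/a₂)³, so T₁/T₂ = (a₁/a₂)^(3/2).
a₁/a₂ = 3.442e+09 / 5.399e+09 = 0.637525.
T₁/T₂ = (0.637525)^(3/2) ≈ 0.509.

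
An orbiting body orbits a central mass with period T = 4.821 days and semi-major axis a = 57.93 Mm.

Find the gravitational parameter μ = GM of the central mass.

Convert to SI: T = 4.821 days = 416534 s; a = 57.93 Mm = 5.793e+07 m.
GM = 4π² · a³ / T².
GM = 4π² · (5.793e+07)³ / (416534)² m³/s² ≈ 4.424e+13 m³/s² = 4.424 × 10^13 m³/s².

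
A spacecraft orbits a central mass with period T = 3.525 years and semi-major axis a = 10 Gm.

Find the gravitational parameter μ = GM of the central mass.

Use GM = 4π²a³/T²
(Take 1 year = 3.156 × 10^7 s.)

Convert to SI: T = 3.525 years = 1.11249e+08 s; a = 10 Gm = 1e+10 m.
GM = 4π² · a³ / T².
GM = 4π² · (1e+10)³ / (1.11249e+08)² m³/s² ≈ 3.19e+15 m³/s² = 3.19 × 10^15 m³/s².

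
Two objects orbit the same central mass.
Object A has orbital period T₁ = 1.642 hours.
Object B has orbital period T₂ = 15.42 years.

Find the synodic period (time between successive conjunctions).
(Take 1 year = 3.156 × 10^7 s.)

Convert to SI: T₁ = 1.642 hours = 5911.2 s; T₂ = 15.42 years = 4.86655e+08 s.
T_syn = |T₁ · T₂ / (T₁ − T₂)|.
T_syn = |5911.2 · 4.86655e+08 / (5911.2 − 4.86655e+08)| s ≈ 5911 s = 1.642 hours.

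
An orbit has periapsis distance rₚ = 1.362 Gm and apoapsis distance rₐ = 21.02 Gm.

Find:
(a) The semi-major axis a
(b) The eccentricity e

Convert to SI: rₚ = 1.362 Gm = 1.362e+09 m; rₐ = 21.02 Gm = 2.102e+10 m.
(a) a = (rₚ + rₐ) / 2 = (1.362e+09 + 2.102e+10) / 2 ≈ 1.119e+10 m = 11.19 Gm.
(b) e = (rₐ − rₚ) / (rₐ + rₚ) = (2.102e+10 − 1.362e+09) / (2.102e+10 + 1.362e+09) ≈ 0.8783.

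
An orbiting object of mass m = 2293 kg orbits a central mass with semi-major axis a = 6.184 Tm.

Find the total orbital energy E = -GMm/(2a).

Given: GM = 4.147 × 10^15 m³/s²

Convert to SI: a = 6.184 Tm = 6.184e+12 m.
E = −GMm / (2a).
E = −4.147e+15 · 2293 / (2 · 6.184e+12) J ≈ -7.688e+05 J = -768.8 kJ.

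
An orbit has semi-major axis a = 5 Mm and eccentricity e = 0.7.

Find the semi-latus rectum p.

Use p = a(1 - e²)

Convert to SI: a = 5 Mm = 5e+06 m.
p = a (1 − e²).
p = 5e+06 · (1 − (0.7)²) = 5e+06 · 0.51 ≈ 2.55e+06 m = 2.55 Mm.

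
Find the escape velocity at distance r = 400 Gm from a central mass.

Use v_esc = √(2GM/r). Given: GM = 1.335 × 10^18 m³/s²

Convert to SI: r = 400 Gm = 4e+11 m.
Escape velocity comes from setting total energy to zero: ½v² − GM/r = 0 ⇒ v_esc = √(2GM / r).
v_esc = √(2 · 1.335e+18 / 4e+11) m/s ≈ 2584 m/s = 2.584 km/s.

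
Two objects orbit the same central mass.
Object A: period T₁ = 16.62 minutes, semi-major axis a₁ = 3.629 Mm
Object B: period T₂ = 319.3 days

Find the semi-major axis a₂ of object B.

Convert to SI: T₁ = 16.62 minutes = 997.2 s; a₁ = 3.629 Mm = 3.629e+06 m; T₂ = 319.3 days = 2.75875e+07 s.
Kepler's third law: (T₁/T₂)² = (a₁/a₂)³ ⇒ a₂ = a₁ · (T₂/T₁)^(2/3).
T₂/T₁ = 2.75875e+07 / 997.2 = 27665.
a₂ = 3.629e+06 · (27665)^(2/3) m ≈ 3.32e+09 m = 3.32 Gm.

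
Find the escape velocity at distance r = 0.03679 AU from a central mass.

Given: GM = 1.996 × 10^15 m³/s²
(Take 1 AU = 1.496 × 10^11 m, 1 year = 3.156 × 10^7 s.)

Convert to SI: r = 0.03679 AU = 5.50378e+09 m.
Escape velocity comes from setting total energy to zero: ½v² − GM/r = 0 ⇒ v_esc = √(2GM / r).
v_esc = √(2 · 1.996e+15 / 5.50378e+09) m/s ≈ 851.7 m/s = 0.1797 AU/year.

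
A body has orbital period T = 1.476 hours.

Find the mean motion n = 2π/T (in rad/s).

Convert to SI: T = 1.476 hours = 5313.6 s.
n = 2π / T.
n = 2π / 5313.6 s ≈ 0.001182 rad/s.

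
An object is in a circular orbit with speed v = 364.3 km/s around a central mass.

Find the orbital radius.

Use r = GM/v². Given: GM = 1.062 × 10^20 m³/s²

Convert to SI: v = 364.3 km/s = 364300 m/s.
For a circular orbit, v² = GM / r, so r = GM / v².
r = 1.062e+20 / (364300)² m ≈ 8.002e+08 m = 800.2 Mm.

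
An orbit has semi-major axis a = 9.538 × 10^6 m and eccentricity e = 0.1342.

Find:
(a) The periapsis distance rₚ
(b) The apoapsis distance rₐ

(a) rₚ = a(1 − e) = 9.538e+06 · (1 − 0.1342) = 9.538e+06 · 0.8658 ≈ 8.258e+06 m = 8.258 × 10^6 m.
(b) rₐ = a(1 + e) = 9.538e+06 · (1 + 0.1342) = 9.538e+06 · 1.1342 ≈ 1.082e+07 m = 1.082 × 10^7 m.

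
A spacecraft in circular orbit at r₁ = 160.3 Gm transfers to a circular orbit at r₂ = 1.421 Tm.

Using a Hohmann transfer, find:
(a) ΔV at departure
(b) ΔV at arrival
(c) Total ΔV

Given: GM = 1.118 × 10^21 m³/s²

Convert to SI: r₁ = 160.3 Gm = 1.603e+11 m; r₂ = 1.421 Tm = 1.421e+12 m.
Transfer semi-major axis: a_t = (r₁ + r₂)/2 = (1.603e+11 + 1.421e+12)/2 = 7.9065e+11 m.
Circular speeds: v₁ = √(GM/r₁) = 83513 m/s, v₂ = √(GM/r₂) = 28049.4 m/s.
Transfer speeds (vis-viva v² = GM(2/r − 1/a_t)): v₁ᵗ = 111959 m/s, v₂ᵗ = 12629.9 m/s.
(a) ΔV₁ = |v₁ᵗ − v₁| ≈ 2.845e+04 m/s = 28.45 km/s.
(b) ΔV₂ = |v₂ − v₂ᵗ| ≈ 1.542e+04 m/s = 15.42 km/s.
(c) ΔV_total = ΔV₁ + ΔV₂ ≈ 4.387e+04 m/s = 43.87 km/s.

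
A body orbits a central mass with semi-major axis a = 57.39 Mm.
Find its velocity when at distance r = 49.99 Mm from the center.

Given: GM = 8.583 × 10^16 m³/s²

Convert to SI: a = 57.39 Mm = 5.739e+07 m; r = 49.99 Mm = 4.999e+07 m.
Vis-viva: v = √(GM · (2/r − 1/a)).
2/r − 1/a = 2/4.999e+07 − 1/5.739e+07 = 2.25834e-08 m⁻¹.
v = √(8.583e+16 · 2.25834e-08) m/s ≈ 4.403e+04 m/s = 44.03 km/s.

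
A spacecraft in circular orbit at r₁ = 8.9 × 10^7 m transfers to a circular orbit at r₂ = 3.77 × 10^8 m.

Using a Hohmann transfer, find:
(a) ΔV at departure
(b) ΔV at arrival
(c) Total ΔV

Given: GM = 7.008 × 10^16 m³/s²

Transfer semi-major axis: a_t = (r₁ + r₂)/2 = (8.9e+07 + 3.77e+08)/2 = 2.33e+08 m.
Circular speeds: v₁ = √(GM/r₁) = 28060.9 m/s, v₂ = √(GM/r₂) = 13634.1 m/s.
Transfer speeds (vis-viva v² = GM(2/r − 1/a_t)): v₁ᵗ = 35694 m/s, v₂ᵗ = 8426.43 m/s.
(a) ΔV₁ = |v₁ᵗ − v₁| ≈ 7633 m/s = 7.633 km/s.
(b) ΔV₂ = |v₂ − v₂ᵗ| ≈ 5208 m/s = 5.208 km/s.
(c) ΔV_total = ΔV₁ + ΔV₂ ≈ 1.284e+04 m/s = 12.84 km/s.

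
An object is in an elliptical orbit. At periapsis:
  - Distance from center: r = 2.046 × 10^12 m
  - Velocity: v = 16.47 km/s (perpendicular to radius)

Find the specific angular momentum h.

Convert to SI: v = 16.47 km/s = 16470 m/s.
With v perpendicular to r, h = r · v.
h = 2.046e+12 · 16470 m²/s ≈ 3.37e+16 m²/s.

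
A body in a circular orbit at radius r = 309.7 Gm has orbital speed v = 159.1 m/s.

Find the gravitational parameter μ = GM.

Convert to SI: r = 309.7 Gm = 3.097e+11 m.
For a circular orbit v² = GM/r, so GM = v² · r.
GM = (159.1)² · 3.097e+11 m³/s² ≈ 7.839e+15 m³/s² = 7.839 × 10^15 m³/s².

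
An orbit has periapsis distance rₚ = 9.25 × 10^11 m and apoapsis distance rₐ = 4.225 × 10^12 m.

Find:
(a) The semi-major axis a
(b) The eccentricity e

(a) a = (rₚ + rₐ) / 2 = (9.25e+11 + 4.225e+12) / 2 ≈ 2.575e+12 m = 2.575 × 10^12 m.
(b) e = (rₐ − rₚ) / (rₐ + rₚ) = (4.225e+12 − 9.25e+11) / (4.225e+12 + 9.25e+11) ≈ 0.6408.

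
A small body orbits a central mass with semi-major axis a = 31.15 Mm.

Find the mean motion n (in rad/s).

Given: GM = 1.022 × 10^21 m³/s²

Convert to SI: a = 31.15 Mm = 3.115e+07 m.
n = √(GM / a³).
n = √(1.022e+21 / (3.115e+07)³) rad/s ≈ 0.1839 rad/s.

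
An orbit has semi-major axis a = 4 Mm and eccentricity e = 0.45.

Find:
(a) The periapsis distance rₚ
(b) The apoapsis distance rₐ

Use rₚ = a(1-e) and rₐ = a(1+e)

Convert to SI: a = 4 Mm = 4e+06 m.
(a) rₚ = a(1 − e) = 4e+06 · (1 − 0.45) = 4e+06 · 0.55 ≈ 2.2e+06 m = 2.2 Mm.
(b) rₐ = a(1 + e) = 4e+06 · (1 + 0.45) = 4e+06 · 1.45 ≈ 5.8e+06 m = 5.8 Mm.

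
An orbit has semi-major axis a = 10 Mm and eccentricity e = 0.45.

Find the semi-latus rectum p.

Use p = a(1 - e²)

Convert to SI: a = 10 Mm = 1e+07 m.
p = a (1 − e²).
p = 1e+07 · (1 − (0.45)²) = 1e+07 · 0.7975 ≈ 7.975e+06 m = 7.975 Mm.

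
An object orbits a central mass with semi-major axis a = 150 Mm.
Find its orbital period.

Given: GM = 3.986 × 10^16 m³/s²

Convert to SI: a = 150 Mm = 1.5e+08 m.
Kepler's third law: T = 2π √(a³ / GM).
Substituting a = 1.5e+08 m and GM = 3.986e+16 m³/s²:
T = 2π √((1.5e+08)³ / 3.986e+16) s
T ≈ 5.782e+04 s = 16.06 hours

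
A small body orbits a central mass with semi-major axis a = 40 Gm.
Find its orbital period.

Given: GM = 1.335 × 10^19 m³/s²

Convert to SI: a = 40 Gm = 4e+10 m.
Kepler's third law: T = 2π √(a³ / GM).
Substituting a = 4e+10 m and GM = 1.335e+19 m³/s²:
T = 2π √((4e+10)³ / 1.335e+19) s
T ≈ 1.376e+07 s = 159.2 days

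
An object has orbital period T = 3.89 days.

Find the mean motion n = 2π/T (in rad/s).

Convert to SI: T = 3.89 days = 336096 s.
n = 2π / T.
n = 2π / 336096 s ≈ 1.869e-05 rad/s.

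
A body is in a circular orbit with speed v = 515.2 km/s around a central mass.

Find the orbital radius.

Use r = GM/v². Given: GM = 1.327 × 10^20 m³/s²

Convert to SI: v = 515.2 km/s = 515200 m/s.
For a circular orbit, v² = GM / r, so r = GM / v².
r = 1.327e+20 / (515200)² m ≈ 4.999e+08 m = 499.9 Mm.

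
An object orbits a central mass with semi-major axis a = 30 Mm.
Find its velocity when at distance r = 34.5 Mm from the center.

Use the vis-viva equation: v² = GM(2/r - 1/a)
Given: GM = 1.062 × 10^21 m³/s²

Convert to SI: a = 30 Mm = 3e+07 m; r = 34.5 Mm = 3.45e+07 m.
Vis-viva: v = √(GM · (2/r − 1/a)).
2/r − 1/a = 2/3.45e+07 − 1/3e+07 = 2.46377e-08 m⁻¹.
v = √(1.062e+21 · 2.46377e-08) m/s ≈ 5.115e+06 m/s = 5115 km/s.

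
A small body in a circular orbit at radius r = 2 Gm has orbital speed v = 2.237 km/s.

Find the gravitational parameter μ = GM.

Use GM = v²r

Convert to SI: r = 2 Gm = 2e+09 m; v = 2.237 km/s = 2237 m/s.
For a circular orbit v² = GM/r, so GM = v² · r.
GM = (2237)² · 2e+09 m³/s² ≈ 1.001e+16 m³/s² = 1.001 × 10^16 m³/s².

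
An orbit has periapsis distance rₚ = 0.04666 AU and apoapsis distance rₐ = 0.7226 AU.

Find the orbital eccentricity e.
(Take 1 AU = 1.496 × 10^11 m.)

Convert to SI: rₚ = 0.04666 AU = 6.98034e+09 m; rₐ = 0.7226 AU = 1.08101e+11 m.
e = (rₐ − rₚ) / (rₐ + rₚ).
e = (1.08101e+11 − 6.98034e+09) / (1.08101e+11 + 6.98034e+09) = 1.01121e+11 / 1.15081e+11 ≈ 0.8787.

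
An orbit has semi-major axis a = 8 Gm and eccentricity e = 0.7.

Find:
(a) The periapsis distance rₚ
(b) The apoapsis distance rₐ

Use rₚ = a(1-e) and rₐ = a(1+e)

Convert to SI: a = 8 Gm = 8e+09 m.
(a) rₚ = a(1 − e) = 8e+09 · (1 − 0.7) = 8e+09 · 0.3 ≈ 2.4e+09 m = 2.4 Gm.
(b) rₐ = a(1 + e) = 8e+09 · (1 + 0.7) = 8e+09 · 1.7 ≈ 1.36e+10 m = 13.6 Gm.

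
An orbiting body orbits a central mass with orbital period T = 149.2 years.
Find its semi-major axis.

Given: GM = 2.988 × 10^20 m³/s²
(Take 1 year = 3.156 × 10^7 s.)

Convert to SI: T = 149.2 years = 4.70875e+09 s.
Invert Kepler's third law: a = (GM · T² / (4π²))^(1/3).
Substituting T = 4.70875e+09 s and GM = 2.988e+20 m³/s²:
a = (2.988e+20 · (4.70875e+09)² / (4π²))^(1/3) m
a ≈ 5.516e+12 m = 5.516 Tm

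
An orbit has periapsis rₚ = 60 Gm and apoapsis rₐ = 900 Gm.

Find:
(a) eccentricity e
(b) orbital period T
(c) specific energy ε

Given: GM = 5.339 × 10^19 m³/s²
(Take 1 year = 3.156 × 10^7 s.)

Convert to SI: rₚ = 60 Gm = 6e+10 m; rₐ = 900 Gm = 9e+11 m.
(a) e = (rₐ − rₚ)/(rₐ + rₚ) = (9e+11 − 6e+10)/(9e+11 + 6e+10) ≈ 0.875
(b) With a = (rₚ + rₐ)/2 = 4.8e+11 m, T = 2π √(a³/GM) = 2π √((4.8e+11)³/5.339e+19) s ≈ 2.86e+08 s
(c) With a = (rₚ + rₐ)/2 = 4.8e+11 m, ε = −GM/(2a) = −5.339e+19/(2 · 4.8e+11) J/kg ≈ -5.561e+07 J/kg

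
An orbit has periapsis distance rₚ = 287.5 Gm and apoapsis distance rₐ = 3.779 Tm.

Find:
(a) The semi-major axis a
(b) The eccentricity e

Convert to SI: rₚ = 287.5 Gm = 2.875e+11 m; rₐ = 3.779 Tm = 3.779e+12 m.
(a) a = (rₚ + rₐ) / 2 = (2.875e+11 + 3.779e+12) / 2 ≈ 2.033e+12 m = 2.033 Tm.
(b) e = (rₐ − rₚ) / (rₐ + rₚ) = (3.779e+12 − 2.875e+11) / (3.779e+12 + 2.875e+11) ≈ 0.8586.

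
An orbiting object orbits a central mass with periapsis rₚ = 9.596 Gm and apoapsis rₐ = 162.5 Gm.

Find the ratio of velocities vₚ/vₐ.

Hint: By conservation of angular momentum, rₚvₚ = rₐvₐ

Convert to SI: rₚ = 9.596 Gm = 9.596e+09 m; rₐ = 162.5 Gm = 1.625e+11 m.
Conservation of angular momentum gives rₚvₚ = rₐvₐ, so vₚ/vₐ = rₐ/rₚ.
vₚ/vₐ = 1.625e+11 / 9.596e+09 ≈ 16.93.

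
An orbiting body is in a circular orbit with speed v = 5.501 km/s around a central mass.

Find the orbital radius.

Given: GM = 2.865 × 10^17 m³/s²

Convert to SI: v = 5.501 km/s = 5501 m/s.
For a circular orbit, v² = GM / r, so r = GM / v².
r = 2.865e+17 / (5501)² m ≈ 9.468e+09 m = 9.468 Gm.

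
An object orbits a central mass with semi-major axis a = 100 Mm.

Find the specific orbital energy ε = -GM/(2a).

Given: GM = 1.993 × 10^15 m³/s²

Convert to SI: a = 100 Mm = 1e+08 m.
ε = −GM / (2a).
ε = −1.993e+15 / (2 · 1e+08) J/kg ≈ -9.965e+06 J/kg = -9.965 MJ/kg.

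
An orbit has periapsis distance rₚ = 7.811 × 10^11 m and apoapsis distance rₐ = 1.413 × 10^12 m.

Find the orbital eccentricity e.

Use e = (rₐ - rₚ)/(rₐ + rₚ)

e = (rₐ − rₚ) / (rₐ + rₚ).
e = (1.413e+12 − 7.811e+11) / (1.413e+12 + 7.811e+11) = 6.319e+11 / 2.1941e+12 ≈ 0.288.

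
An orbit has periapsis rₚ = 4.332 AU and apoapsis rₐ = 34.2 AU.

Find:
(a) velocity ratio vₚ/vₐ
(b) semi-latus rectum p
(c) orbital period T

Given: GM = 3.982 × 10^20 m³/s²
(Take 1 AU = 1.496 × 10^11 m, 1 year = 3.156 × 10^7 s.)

Convert to SI: rₚ = 4.332 AU = 6.48067e+11 m; rₐ = 34.2 AU = 5.11632e+12 m.
(a) Conservation of angular momentum (rₚvₚ = rₐvₐ) gives vₚ/vₐ = rₐ/rₚ = 5.11632e+12/6.48067e+11 ≈ 7.895
(b) From a = (rₚ + rₐ)/2 = 2.88219e+12 m and e = (rₐ − rₚ)/(rₐ + rₚ) = 0.775148, p = a(1 − e²) = 2.88219e+12 · (1 − (0.775148)²) ≈ 1.15e+12 m
(c) With a = (rₚ + rₐ)/2 = 2.88219e+12 m, T = 2π √(a³/GM) = 2π √((2.88219e+12)³/3.982e+20) s ≈ 1.541e+09 s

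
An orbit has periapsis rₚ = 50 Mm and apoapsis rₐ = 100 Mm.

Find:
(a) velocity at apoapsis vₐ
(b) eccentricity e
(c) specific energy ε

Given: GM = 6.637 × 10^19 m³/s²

Convert to SI: rₚ = 50 Mm = 5e+07 m; rₐ = 100 Mm = 1e+08 m.
(a) With a = (rₚ + rₐ)/2 = 7.5e+07 m, vₐ = √(GM (2/rₐ − 1/a)) = √(6.637e+19 · (2/1e+08 − 1/7.5e+07)) m/s ≈ 6.652e+05 m/s
(b) e = (rₐ − rₚ)/(rₐ + rₚ) = (1e+08 − 5e+07)/(1e+08 + 5e+07) ≈ 0.3333
(c) With a = (rₚ + rₐ)/2 = 7.5e+07 m, ε = −GM/(2a) = −6.637e+19/(2 · 7.5e+07) J/kg ≈ -4.425e+11 J/kg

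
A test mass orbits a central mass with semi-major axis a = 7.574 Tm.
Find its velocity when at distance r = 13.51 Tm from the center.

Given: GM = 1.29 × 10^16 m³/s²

Convert to SI: a = 7.574 Tm = 7.574e+12 m; r = 13.51 Tm = 1.351e+13 m.
Vis-viva: v = √(GM · (2/r − 1/a)).
2/r − 1/a = 2/1.351e+13 − 1/7.574e+12 = 1.60079e-14 m⁻¹.
v = √(1.29e+16 · 1.60079e-14) m/s ≈ 14.37 m/s = 14.37 m/s.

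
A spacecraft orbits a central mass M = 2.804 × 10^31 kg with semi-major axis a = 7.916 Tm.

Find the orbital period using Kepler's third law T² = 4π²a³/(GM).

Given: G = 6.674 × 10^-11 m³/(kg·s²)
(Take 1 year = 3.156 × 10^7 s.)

Convert to SI: a = 7.916 Tm = 7.916e+12 m.
GM = G · M = 6.674e-11 · 2.804e+31 = 1.87139e+21 m³/s².
Kepler's third law: T = 2π √(a³ / GM).
Substituting a = 7.916e+12 m and GM = 1.87139e+21 m³/s²:
T = 2π √((7.916e+12)³ / 1.87139e+21) s
T ≈ 3.235e+09 s = 102.5 years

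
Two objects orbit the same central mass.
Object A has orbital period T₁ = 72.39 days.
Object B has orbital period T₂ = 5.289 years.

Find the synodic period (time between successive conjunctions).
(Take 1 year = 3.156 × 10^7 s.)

Convert to SI: T₁ = 72.39 days = 6.2545e+06 s; T₂ = 5.289 years = 1.66921e+08 s.
T_syn = |T₁ · T₂ / (T₁ − T₂)|.
T_syn = |6.2545e+06 · 1.66921e+08 / (6.2545e+06 − 1.66921e+08)| s ≈ 6.498e+06 s = 75.21 days.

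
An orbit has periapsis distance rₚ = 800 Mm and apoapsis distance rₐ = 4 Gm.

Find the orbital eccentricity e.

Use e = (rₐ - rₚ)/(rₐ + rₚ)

Convert to SI: rₚ = 800 Mm = 8e+08 m; rₐ = 4 Gm = 4e+09 m.
e = (rₐ − rₚ) / (rₐ + rₚ).
e = (4e+09 − 8e+08) / (4e+09 + 8e+08) = 3.2e+09 / 4.8e+09 ≈ 0.6667.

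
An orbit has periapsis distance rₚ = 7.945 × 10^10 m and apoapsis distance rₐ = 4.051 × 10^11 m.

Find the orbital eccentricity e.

e = (rₐ − rₚ) / (rₐ + rₚ).
e = (4.051e+11 − 7.945e+10) / (4.051e+11 + 7.945e+10) = 3.2565e+11 / 4.8455e+11 ≈ 0.6721.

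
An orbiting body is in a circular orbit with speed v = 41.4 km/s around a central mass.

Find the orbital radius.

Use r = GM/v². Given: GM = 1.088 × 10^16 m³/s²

Convert to SI: v = 41.4 km/s = 41400 m/s.
For a circular orbit, v² = GM / r, so r = GM / v².
r = 1.088e+16 / (41400)² m ≈ 6.348e+06 m = 6.348 Mm.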